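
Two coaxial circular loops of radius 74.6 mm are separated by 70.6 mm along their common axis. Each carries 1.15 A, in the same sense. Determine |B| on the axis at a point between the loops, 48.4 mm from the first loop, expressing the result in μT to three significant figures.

B ≈ 14.2 μT

Each loop contributes B = μ₀IR²/[2(R²+z²)^(3/2)] on the axis, with z measured from that loop.
Loop 1 (z = 0.0484 m): B₁ = 5.72×10⁻⁶ T. Loop 2 (z = 0.0222 m): B₂ = 8.53×10⁻⁶ T.
The fields add: B = B₁ + B₂ = 1.42×10⁻⁵ T.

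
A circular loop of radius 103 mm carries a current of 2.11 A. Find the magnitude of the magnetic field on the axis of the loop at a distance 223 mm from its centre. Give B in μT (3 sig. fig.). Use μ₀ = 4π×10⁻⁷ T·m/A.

B ≈ 0.949 μT

On the axis of a circular loop, B = μ₀IR² / [2(R²+z²)^(3/2)].
R² + z² = (0.103)² + (0.223)² = 0.06034 m², and (R²+z²)^(3/2) = 1.48×10⁻² m³.
B = (4π×10⁻⁷ × 2.11 × 0.01061) / (2 × 1.48×10⁻²) = 9.49×10⁻⁷ T.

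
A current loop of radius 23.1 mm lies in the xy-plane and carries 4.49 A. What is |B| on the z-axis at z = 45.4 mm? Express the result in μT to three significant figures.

B ≈ 11.4 μT

On the axis of a circular loop, B = μ₀IR² / [2(R²+z²)^(3/2)].
R² + z² = (0.0231)² + (0.0454)² = 0.002595 m², and (R²+z²)^(3/2) = 1.32×10⁻⁴ m³.
B = (4π×10⁻⁷ × 4.49 × 0.0005336) / (2 × 1.32×10⁻⁴) = 1.14×10⁻⁵ T.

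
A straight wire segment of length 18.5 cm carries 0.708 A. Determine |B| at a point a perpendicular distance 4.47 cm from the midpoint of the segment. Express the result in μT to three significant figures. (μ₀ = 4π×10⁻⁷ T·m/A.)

B ≈ 2.85 μT

For a finite straight segment, B = (μ₀I/4πd)(sinθ₁ + sinθ₂), where θ₁, θ₂ are the angles from the perpendicular to each end.
The perpendicular from the point meets the wire at its midpoint, so each end is L/2 = 0.0925 m away along the wire.
sinθ₁ = 0.0925/√(0.0925²+0.0447²) = 0.9004; sinθ₂ = 0.0925/√(0.0925²+0.0447²) = 0.9004.
B = (4π×10⁻⁷ × 0.708) / (4π × 0.0447) × (0.9004 + 0.9004) = 2.85×10⁻⁶ T.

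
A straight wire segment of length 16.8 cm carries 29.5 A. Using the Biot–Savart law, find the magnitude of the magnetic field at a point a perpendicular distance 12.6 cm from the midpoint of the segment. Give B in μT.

B ≈ 26.0 μT

For a finite straight segment, B = (μ₀I/4πd)(sinθ₁ + sinθ₂), where θ₁, θ₂ are the angles from the perpendicular to each end.
The perpendicular from the point meets the wire at its midpoint, so each end is L/2 = 0.084 m away along the wire.
sinθ₁ = 0.084/√(0.084²+0.126²) = 0.5547; sinθ₂ = 0.084/√(0.084²+0.126²) = 0.5547.
B = (4π×10⁻⁷ × 29.5) / (4π × 0.126) × (0.5547 + 0.5547) = 2.60×10⁻⁵ T.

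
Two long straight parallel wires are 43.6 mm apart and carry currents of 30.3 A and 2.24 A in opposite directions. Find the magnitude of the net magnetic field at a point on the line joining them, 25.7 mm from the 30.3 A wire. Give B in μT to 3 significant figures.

B ≈ 261 μT

Each long wire gives B = μ₀I/(2πd). Distances are d₁ = 0.0257 m and d₂ = 0.0179 m.
B₁ = 2.36×10⁻⁴ T, B₂ = 2.50×10⁻⁵ T.
Between antiparallel currents both contributions point the same way, so they add. B = B₁ + B₂ = 2.36×10⁻⁴ + 2.50×10⁻⁵ = 2.61×10⁻⁴ T.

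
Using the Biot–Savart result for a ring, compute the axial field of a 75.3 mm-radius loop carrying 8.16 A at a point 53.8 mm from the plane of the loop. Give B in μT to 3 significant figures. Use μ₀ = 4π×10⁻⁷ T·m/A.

B ≈ 36.7 μT

On the axis of a circular loop, B = μ₀IR² / [2(R²+z²)^(3/2)].
R² + z² = (0.0753)² + (0.0538)² = 0.008565 m², and (R²+z²)^(3/2) = 7.93×10⁻⁴ m³.
B = (4π×10⁻⁷ × 8.16 × 0.00567) / (2 × 7.93×10⁻⁴) = 3.67×10⁻⁵ T.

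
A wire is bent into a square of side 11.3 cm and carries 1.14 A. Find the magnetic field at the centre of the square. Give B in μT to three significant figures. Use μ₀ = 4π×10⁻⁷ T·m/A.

B ≈ 11.4 μT

Each side is a finite straight segment at perpendicular distance d = a/(2 tan(π/4)) = 0.0565 m from the centre, with end-angles ±π/4.
One side contributes B₁ = (μ₀I/4πd)·2 sin(π/4) = 2.85×10⁻⁶ T.
All 4 sides add in the same direction: B = 4 × 2.85×10⁻⁶ = 1.14×10⁻⁵ T.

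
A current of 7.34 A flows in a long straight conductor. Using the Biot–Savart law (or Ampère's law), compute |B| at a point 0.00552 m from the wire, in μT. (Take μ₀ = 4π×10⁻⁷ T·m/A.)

For an infinitely long straight wire, B = μ₀I/(2πd).
B = (4π×10⁻⁷ × 7.34) / (2π × 0.00552) = 2.66×10⁻⁴ T.

B ≈ 266 μT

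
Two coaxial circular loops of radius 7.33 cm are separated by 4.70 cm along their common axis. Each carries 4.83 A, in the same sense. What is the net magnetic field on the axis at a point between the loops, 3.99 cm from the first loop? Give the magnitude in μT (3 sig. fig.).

Each loop contributes B = μ₀IR²/[2(R²+z²)^(3/2)] on the axis, with z measured from that loop.
Loop 1 (z = 0.0399 m): B₁ = 2.81×10⁻⁵ T. Loop 2 (z = 0.0071 m): B₂ = 4.08×10⁻⁵ T.
The fields add: B = B₁ + B₂ = 6.89×10⁻⁵ T.

B ≈ 68.9 μT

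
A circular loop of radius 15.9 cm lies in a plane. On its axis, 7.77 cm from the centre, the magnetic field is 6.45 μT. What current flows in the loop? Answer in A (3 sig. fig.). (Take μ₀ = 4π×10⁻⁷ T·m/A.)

I ≈ 2.25 A

On the axis of a loop, B = μ₀IR²/[2(R²+z²)^(3/2)], so I = 2B(R²+z²)^(3/2)/(μ₀R²).
R² + z² = 0.02528 + 0.006037 = 0.03132 m²; raised to 3/2 gives 5.54×10⁻³ m³.
I = 2 × 6.45×10⁻⁶ × 5.54×10⁻³ / (1.26×10⁻⁶ × 0.02528) = 2.25 A.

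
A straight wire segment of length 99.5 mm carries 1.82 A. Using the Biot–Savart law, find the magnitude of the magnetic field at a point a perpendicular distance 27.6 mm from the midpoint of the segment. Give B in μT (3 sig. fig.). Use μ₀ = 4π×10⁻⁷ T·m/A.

B ≈ 11.5 μT

For a finite straight segment, B = (μ₀I/4πd)(sinθ₁ + sinθ₂), where θ₁, θ₂ are the angles from the perpendicular to each end.
The perpendicular from the point meets the wire at its midpoint, so each end is L/2 = 0.04975 m away along the wire.
sinθ₁ = 0.04975/√(0.04975²+0.0276²) = 0.8744; sinθ₂ = 0.04975/√(0.04975²+0.0276²) = 0.8744.
B = (4π×10⁻⁷ × 1.82) / (4π × 0.0276) × (0.8744 + 0.8744) = 1.15×10⁻⁵ T.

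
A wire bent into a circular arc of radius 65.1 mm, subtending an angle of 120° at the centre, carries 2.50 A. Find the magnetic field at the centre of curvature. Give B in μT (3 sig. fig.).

The Biot–Savart field of a circular arc at its centre is B = μ₀Iφ/(4πR), with φ = 2.094 rad.
B = (4π×10⁻⁷ × 2.50 × 2.094) / (4π × 0.0651) = 8.04×10⁻⁶ T.

B ≈ 8.04 μT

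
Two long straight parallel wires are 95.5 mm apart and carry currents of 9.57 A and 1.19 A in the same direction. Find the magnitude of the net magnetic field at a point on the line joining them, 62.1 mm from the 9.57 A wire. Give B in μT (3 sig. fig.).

B ≈ 23.7 μT

Each long wire gives B = μ₀I/(2πd). Distances are d₁ = 0.0621 m and d₂ = 0.0334 m.
B₁ = 3.08×10⁻⁵ T, B₂ = 7.13×10⁻⁶ T.
Between parallel currents the two contributions point in opposite directions, so they subtract. B = |B₁ − B₂| = |3.08×10⁻⁵ − 7.13×10⁻⁶| = 2.37×10⁻⁵ T.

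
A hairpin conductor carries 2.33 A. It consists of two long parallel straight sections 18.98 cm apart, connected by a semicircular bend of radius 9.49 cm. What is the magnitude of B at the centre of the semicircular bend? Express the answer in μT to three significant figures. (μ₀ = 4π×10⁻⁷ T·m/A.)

The semicircular arc contributes B_arc = μ₀I·π/(4πR) = μ₀I/(4R) = 7.71×10⁻⁶ T.
Each semi-infinite lead is at perpendicular distance R = 0.0949 m from the centre, with the perpendicular foot at its near end, so it contributes μ₀I/(4πR); both point the same way, together 4.91×10⁻⁶ T.
Arc and leads all point the same direction: B = 7.71×10⁻⁶ + 4.91×10⁻⁶ = 1.26×10⁻⁵ T.

B ≈ 12.6 μT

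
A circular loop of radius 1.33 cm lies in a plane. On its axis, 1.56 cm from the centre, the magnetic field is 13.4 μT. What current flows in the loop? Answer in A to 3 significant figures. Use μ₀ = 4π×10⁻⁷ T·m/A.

On the axis of a loop, B = μ₀IR²/[2(R²+z²)^(3/2)], so I = 2B(R²+z²)^(3/2)/(μ₀R²).
R² + z² = 0.0001769 + 0.0002434 = 0.0004203 m²; raised to 3/2 gives 8.62×10⁻⁶ m³.
I = 2 × 1.34×10⁻⁵ × 8.62×10⁻⁶ / (1.26×10⁻⁶ × 0.0001769) = 1.04 A.

I ≈ 1.04 A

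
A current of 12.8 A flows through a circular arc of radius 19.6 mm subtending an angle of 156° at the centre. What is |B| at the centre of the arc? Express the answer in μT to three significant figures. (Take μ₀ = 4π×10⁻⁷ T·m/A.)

B ≈ 178 μT

The Biot–Savart field of a circular arc at its centre is B = μ₀Iφ/(4πR), with φ = 2.723 rad.
B = (4π×10⁻⁷ × 12.8 × 2.723) / (4π × 0.0196) = 1.78×10⁻⁴ T.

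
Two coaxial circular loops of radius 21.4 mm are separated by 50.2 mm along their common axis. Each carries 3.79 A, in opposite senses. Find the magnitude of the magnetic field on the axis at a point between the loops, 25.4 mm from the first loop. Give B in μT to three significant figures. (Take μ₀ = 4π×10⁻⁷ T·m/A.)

Each loop contributes B = μ₀IR²/[2(R²+z²)^(3/2)] on the axis, with z measured from that loop.
Loop 1 (z = 0.0254 m): B₁ = 2.98×10⁻⁵ T. Loop 2 (z = 0.0248 m): B₂ = 3.10×10⁻⁵ T.
The fields oppose: B = |B₁ − B₂| = 1.26×10⁻⁶ T.

B ≈ 1.26 μT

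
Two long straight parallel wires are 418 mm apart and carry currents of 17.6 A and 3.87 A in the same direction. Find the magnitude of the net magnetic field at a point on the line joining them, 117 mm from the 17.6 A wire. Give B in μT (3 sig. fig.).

B ≈ 27.5 μT

Each long wire gives B = μ₀I/(2πd). Distances are d₁ = 0.117 m and d₂ = 0.301 m.
B₁ = 3.01×10⁻⁵ T, B₂ = 2.57×10⁻⁶ T.
Between parallel currents the two contributions point in opposite directions, so they subtract. B = |B₁ − B₂| = |3.01×10⁻⁵ − 2.57×10⁻⁶| = 2.75×10⁻⁵ T.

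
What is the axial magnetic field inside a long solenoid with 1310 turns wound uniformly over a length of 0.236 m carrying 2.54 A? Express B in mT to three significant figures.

Inside a long solenoid, B = μ₀nI with n = 5551 turns/m.
B = 4π×10⁻⁷ × 5551 × 2.54 = 1.77×10⁻² T.

B ≈ 17.7 mT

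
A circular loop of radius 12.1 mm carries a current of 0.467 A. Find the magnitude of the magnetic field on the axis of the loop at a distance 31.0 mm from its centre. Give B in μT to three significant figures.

On the axis of a circular loop, B = μ₀IR² / [2(R²+z²)^(3/2)].
R² + z² = (0.0121)² + (0.031)² = 0.001107 m², and (R²+z²)^(3/2) = 3.69×10⁻⁵ m³.
B = (4π×10⁻⁷ × 0.467 × 0.0001464) / (2 × 3.69×10⁻⁵) = 1.17×10⁻⁶ T.

B ≈ 1.17 μT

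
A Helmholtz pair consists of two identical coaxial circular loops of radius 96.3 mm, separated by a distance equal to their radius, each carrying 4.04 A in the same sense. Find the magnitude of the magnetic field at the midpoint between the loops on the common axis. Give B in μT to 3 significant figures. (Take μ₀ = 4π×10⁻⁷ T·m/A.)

Each loop contributes B = μ₀IR²/[2(R²+z²)^(3/2)] on the axis, with z measured from that loop.
Loop 1 (z = 0.04815 m): B₁ = 1.89×10⁻⁵ T. Loop 2 (z = 0.04815 m): B₂ = 1.89×10⁻⁵ T.
The fields add: B = B₁ + B₂ = 3.77×10⁻⁵ T.

B ≈ 37.7 μT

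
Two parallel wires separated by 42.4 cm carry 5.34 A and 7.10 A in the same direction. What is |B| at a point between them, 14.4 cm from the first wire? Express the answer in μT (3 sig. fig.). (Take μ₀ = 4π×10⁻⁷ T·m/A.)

B ≈ 2.35 μT

Each long wire gives B = μ₀I/(2πd). Distances are d₁ = 0.144 m and d₂ = 0.28 m.
B₁ = 7.42×10⁻⁶ T, B₂ = 5.07×10⁻⁶ T.
Between parallel currents the two contributions point in opposite directions, so they subtract. B = |B₁ − B₂| = |7.42×10⁻⁶ − 5.07×10⁻⁶| = 2.35×10⁻⁶ T.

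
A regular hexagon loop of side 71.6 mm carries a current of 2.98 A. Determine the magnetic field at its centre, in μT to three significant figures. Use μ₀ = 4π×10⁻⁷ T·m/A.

Each side is a finite straight segment at perpendicular distance d = a/(2 tan(π/6)) = 0.06201 m from the centre, with end-angles ±π/6.
One side contributes B₁ = (μ₀I/4πd)·2 sin(π/6) = 4.81×10⁻⁶ T.
All 6 sides add in the same direction: B = 6 × 4.81×10⁻⁶ = 2.88×10⁻⁵ T.

B ≈ 28.8 μT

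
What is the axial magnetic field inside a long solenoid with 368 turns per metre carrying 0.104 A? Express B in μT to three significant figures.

Inside a long solenoid, B = μ₀nI with n = 368 turns/m.
B = 4π×10⁻⁷ × 368 × 0.104 = 4.81×10⁻⁵ T.

B ≈ 48.1 μT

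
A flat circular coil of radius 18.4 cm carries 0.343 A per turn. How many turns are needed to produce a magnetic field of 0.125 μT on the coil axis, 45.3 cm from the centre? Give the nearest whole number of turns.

N = 2

For an N-turn coil, B = Nμ₀IR²/[2(R²+z²)^(3/2)]. A single turn gives B₁ = 6.24×10⁻⁸ T with R = 0.184 m, z = 0.453 m.
N = B/B₁ = 1.25×10⁻⁷ / 6.24×10⁻⁸ = 2.00.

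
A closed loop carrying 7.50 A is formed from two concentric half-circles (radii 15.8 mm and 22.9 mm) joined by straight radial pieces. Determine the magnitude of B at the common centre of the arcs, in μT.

B ≈ 46.2 μT

The radial connectors point toward the centre, so dl × r̂ = 0 and they contribute nothing.
Each semicircle gives μ₀I/(4R): inner arc 1.49×10⁻⁴ T, outer arc 1.03×10⁻⁴ T.
The two arcs carry current in opposite angular senses, so their fields oppose: B = |1.49×10⁻⁴ − 1.03×10⁻⁴| = 4.62×10⁻⁵ T.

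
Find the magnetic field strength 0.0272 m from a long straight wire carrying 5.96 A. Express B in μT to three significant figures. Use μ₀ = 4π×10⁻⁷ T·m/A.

B ≈ 43.8 μT

For an infinitely long straight wire, B = μ₀I/(2πd).
B = (4π×10⁻⁷ × 5.96) / (2π × 0.0272) = 4.38×10⁻⁵ T.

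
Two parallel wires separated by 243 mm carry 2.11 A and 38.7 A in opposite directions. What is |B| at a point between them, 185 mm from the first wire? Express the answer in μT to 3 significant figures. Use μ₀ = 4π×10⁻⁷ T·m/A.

B ≈ 136 μT

Each long wire gives B = μ₀I/(2πd). Distances are d₁ = 0.185 m and d₂ = 0.058 m.
B₁ = 2.28×10⁻⁶ T, B₂ = 1.33×10⁻⁴ T.
Between antiparallel currents both contributions point the same way, so they add. B = B₁ + B₂ = 2.28×10⁻⁶ + 1.33×10⁻⁴ = 1.36×10⁻⁴ T.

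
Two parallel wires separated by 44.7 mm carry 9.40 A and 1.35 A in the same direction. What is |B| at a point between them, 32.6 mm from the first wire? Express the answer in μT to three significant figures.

B ≈ 35.4 μT

Each long wire gives B = μ₀I/(2πd). Distances are d₁ = 0.0326 m and d₂ = 0.0121 m.
B₁ = 5.77×10⁻⁵ T, B₂ = 2.23×10⁻⁵ T.
Between parallel currents the two contributions point in opposite directions, so they subtract. B = |B₁ − B₂| = |5.77×10⁻⁵ − 2.23×10⁻⁵| = 3.54×10⁻⁵ T.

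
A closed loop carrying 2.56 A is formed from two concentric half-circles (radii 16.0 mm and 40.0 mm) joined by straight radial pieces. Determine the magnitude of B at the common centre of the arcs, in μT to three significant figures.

B ≈ 30.2 μT

The radial connectors point toward the centre, so dl × r̂ = 0 and they contribute nothing.
Each semicircle gives μ₀I/(4R): inner arc 5.03×10⁻⁵ T, outer arc 2.01×10⁻⁵ T.
The two arcs carry current in opposite angular senses, so their fields oppose: B = |5.03×10⁻⁵ − 2.01×10⁻⁵| = 3.02×10⁻⁵ T.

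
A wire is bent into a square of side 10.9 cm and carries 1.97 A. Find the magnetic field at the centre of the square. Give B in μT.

B ≈ 20.4 μT

Each side is a finite straight segment at perpendicular distance d = a/(2 tan(π/4)) = 0.0545 m from the centre, with end-angles ±π/4.
One side contributes B₁ = (μ₀I/4πd)·2 sin(π/4) = 5.11×10⁻⁶ T.
All 4 sides add in the same direction: B = 4 × 5.11×10⁻⁶ = 2.04×10⁻⁵ T.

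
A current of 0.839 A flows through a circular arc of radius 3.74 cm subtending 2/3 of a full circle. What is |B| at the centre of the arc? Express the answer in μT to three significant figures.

B ≈ 9.40 μT

The Biot–Savart field of a circular arc at its centre is B = μ₀Iφ/(4πR), with φ = 4.189 rad.
B = (4π×10⁻⁷ × 0.839 × 4.189) / (4π × 0.0374) = 9.40×10⁻⁶ T.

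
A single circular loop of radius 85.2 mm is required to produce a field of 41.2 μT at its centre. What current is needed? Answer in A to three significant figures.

I ≈ 5.59 A

At the centre of a circular loop B = μ₀I/(2R), so I = 2RB/μ₀.
With R = 0.0852 m, I = 2 × 0.0852 × 4.12×10⁻⁵ / (4π×10⁻⁷) = 5.59 A.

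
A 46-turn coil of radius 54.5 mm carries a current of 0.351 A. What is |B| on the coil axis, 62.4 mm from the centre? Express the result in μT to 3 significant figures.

For an N-turn flat coil, B = Nμ₀IR²/[2(R²+z²)^(3/2)] with R = 0.0545 m, z = 0.0624 m.
B = 46 × 1.15×10⁻⁶ T = 5.30×10⁻⁵ T.

B ≈ 53.0 μT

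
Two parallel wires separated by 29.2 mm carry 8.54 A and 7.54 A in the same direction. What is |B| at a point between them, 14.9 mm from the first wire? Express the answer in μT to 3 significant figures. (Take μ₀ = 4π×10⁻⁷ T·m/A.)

B ≈ 9.18 μT

Each long wire gives B = μ₀I/(2πd). Distances are d₁ = 0.0149 m and d₂ = 0.0143 m.
B₁ = 1.15×10⁻⁴ T, B₂ = 1.05×10⁻⁴ T.
Between parallel currents the two contributions point in opposite directions, so they subtract. B = |B₁ − B₂| = |1.15×10⁻⁴ − 1.05×10⁻⁴| = 9.18×10⁻⁶ T.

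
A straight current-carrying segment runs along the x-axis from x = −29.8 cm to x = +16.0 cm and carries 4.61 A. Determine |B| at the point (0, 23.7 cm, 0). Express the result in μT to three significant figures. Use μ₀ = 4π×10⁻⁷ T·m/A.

B ≈ 2.61 μT

For a finite straight segment, B = (μ₀I/4πd)(sinθ₁ + sinθ₂), where θ₁, θ₂ are the angles from the perpendicular to each end.
The perpendicular distance is d = 0.237 m; the end-offsets along the wire are a = 0.298 m and b = 0.16 m.
sinθ₁ = 0.298/√(0.298²+0.237²) = 0.7827; sinθ₂ = 0.16/√(0.16²+0.237²) = 0.5595.
B = (4π×10⁻⁷ × 4.61) / (4π × 0.237) × (0.7827 + 0.5595) = 2.61×10⁻⁶ T.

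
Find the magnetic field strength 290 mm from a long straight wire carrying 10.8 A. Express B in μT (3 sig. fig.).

For an infinitely long straight wire, B = μ₀I/(2πd).
B = (4π×10⁻⁷ × 10.8) / (2π × 0.29) = 7.45×10⁻⁶ T.

B ≈ 7.45 μT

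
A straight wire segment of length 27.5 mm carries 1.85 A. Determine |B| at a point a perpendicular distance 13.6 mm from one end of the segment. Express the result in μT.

B ≈ 12.2 μT

For a finite straight segment, B = (μ₀I/4πd)(sinθ₁ + sinθ₂), where θ₁, θ₂ are the angles from the perpendicular to each end.
The perpendicular foot is at one end, so the two end-offsets along the wire are 0 and L = 0.0275 m.
sinθ₁ = 0/√(0²+0.0136²) = 0.0000; sinθ₂ = 0.0275/√(0.0275²+0.0136²) = 0.8964.
B = (4π×10⁻⁷ × 1.85) / (4π × 0.0136) × (0.0000 + 0.8964) = 1.22×10⁻⁵ T.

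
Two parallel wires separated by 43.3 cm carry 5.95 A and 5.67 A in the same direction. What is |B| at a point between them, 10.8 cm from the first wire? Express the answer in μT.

B ≈ 7.53 μT

Each long wire gives B = μ₀I/(2πd). Distances are d₁ = 0.108 m and d₂ = 0.325 m.
B₁ = 1.10×10⁻⁵ T, B₂ = 3.49×10⁻⁶ T.
Between parallel currents the two contributions point in opposite directions, so they subtract. B = |B₁ − B₂| = |1.10×10⁻⁵ − 3.49×10⁻⁶| = 7.53×10⁻⁶ T.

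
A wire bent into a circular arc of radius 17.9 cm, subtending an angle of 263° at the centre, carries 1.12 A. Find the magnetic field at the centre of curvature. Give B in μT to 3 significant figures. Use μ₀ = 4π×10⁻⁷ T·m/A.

The Biot–Savart field of a circular arc at its centre is B = μ₀Iφ/(4πR), with φ = 4.59 rad.
B = (4π×10⁻⁷ × 1.12 × 4.59) / (4π × 0.179) = 2.87×10⁻⁶ T.

B ≈ 2.87 μT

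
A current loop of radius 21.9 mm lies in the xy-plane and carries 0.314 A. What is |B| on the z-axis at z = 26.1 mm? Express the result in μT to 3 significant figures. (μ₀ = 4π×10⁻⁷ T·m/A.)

On the axis of a circular loop, B = μ₀IR² / [2(R²+z²)^(3/2)].
R² + z² = (0.0219)² + (0.0261)² = 0.001161 m², and (R²+z²)^(3/2) = 3.96×10⁻⁵ m³.
B = (4π×10⁻⁷ × 0.314 × 0.0004796) / (2 × 3.96×10⁻⁵) = 2.39×10⁻⁶ T.

B ≈ 2.39 μT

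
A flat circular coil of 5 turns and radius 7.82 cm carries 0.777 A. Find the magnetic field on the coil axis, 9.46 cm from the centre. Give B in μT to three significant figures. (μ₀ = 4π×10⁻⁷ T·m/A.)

For an N-turn flat coil, B = Nμ₀IR²/[2(R²+z²)^(3/2)] with R = 0.0782 m, z = 0.0946 m.
B = 5 × 1.61×10⁻⁶ T = 8.07×10⁻⁶ T.

B ≈ 8.07 μT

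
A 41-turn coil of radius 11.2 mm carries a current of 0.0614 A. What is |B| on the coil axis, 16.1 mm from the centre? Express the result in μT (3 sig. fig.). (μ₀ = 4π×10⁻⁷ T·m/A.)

For an N-turn flat coil, B = Nμ₀IR²/[2(R²+z²)^(3/2)] with R = 0.0112 m, z = 0.0161 m.
B = 41 × 6.41×10⁻⁷ T = 2.63×10⁻⁵ T.

B ≈ 26.3 μT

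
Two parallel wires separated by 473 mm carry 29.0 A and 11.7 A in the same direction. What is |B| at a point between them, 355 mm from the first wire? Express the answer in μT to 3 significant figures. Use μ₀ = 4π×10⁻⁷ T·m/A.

Each long wire gives B = μ₀I/(2πd). Distances are d₁ = 0.355 m and d₂ = 0.118 m.
B₁ = 1.63×10⁻⁵ T, B₂ = 1.98×10⁻⁵ T.
Between parallel currents the two contributions point in opposite directions, so they subtract. B = |B₁ − B₂| = |1.63×10⁻⁵ − 1.98×10⁻⁵| = 3.49×10⁻⁶ T.

B ≈ 3.49 μT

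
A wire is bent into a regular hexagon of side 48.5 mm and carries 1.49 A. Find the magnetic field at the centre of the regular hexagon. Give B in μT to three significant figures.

B ≈ 21.3 μT

Each side is a finite straight segment at perpendicular distance d = a/(2 tan(π/6)) = 0.042 m from the centre, with end-angles ±π/6.
One side contributes B₁ = (μ₀I/4πd)·2 sin(π/6) = 3.55×10⁻⁶ T.
All 6 sides add in the same direction: B = 6 × 3.55×10⁻⁶ = 2.13×10⁻⁵ T.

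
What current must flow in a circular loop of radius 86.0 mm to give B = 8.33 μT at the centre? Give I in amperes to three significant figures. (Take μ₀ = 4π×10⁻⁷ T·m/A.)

At the centre of a circular loop B = μ₀I/(2R), so I = 2RB/μ₀.
With R = 0.086 m, I = 2 × 0.086 × 8.33×10⁻⁶ / (4π×10⁻⁷) = 1.14 A.

I ≈ 1.14 A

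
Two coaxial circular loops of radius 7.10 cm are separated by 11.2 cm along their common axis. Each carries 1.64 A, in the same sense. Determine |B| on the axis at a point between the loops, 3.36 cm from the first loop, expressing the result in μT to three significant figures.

B ≈ 15.1 μT

Each loop contributes B = μ₀IR²/[2(R²+z²)^(3/2)] on the axis, with z measured from that loop.
Loop 1 (z = 0.0336 m): B₁ = 1.07×10⁻⁵ T. Loop 2 (z = 0.0784 m): B₂ = 4.39×10⁻⁶ T.
The fields add: B = B₁ + B₂ = 1.51×10⁻⁵ T.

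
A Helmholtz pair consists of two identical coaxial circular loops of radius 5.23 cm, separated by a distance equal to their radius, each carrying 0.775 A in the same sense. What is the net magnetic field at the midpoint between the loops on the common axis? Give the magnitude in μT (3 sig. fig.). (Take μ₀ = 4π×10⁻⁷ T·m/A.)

B ≈ 13.3 μT

Each loop contributes B = μ₀IR²/[2(R²+z²)^(3/2)] on the axis, with z measured from that loop.
Loop 1 (z = 0.02615 m): B₁ = 6.66×10⁻⁶ T. Loop 2 (z = 0.02615 m): B₂ = 6.66×10⁻⁶ T.
The fields add: B = B₁ + B₂ = 1.33×10⁻⁵ T.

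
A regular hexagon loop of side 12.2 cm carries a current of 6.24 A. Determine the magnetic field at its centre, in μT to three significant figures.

B ≈ 35.4 μT

Each side is a finite straight segment at perpendicular distance d = a/(2 tan(π/6)) = 0.1057 m from the centre, with end-angles ±π/6.
One side contributes B₁ = (μ₀I/4πd)·2 sin(π/6) = 5.91×10⁻⁶ T.
All 6 sides add in the same direction: B = 6 × 5.91×10⁻⁶ = 3.54×10⁻⁵ T.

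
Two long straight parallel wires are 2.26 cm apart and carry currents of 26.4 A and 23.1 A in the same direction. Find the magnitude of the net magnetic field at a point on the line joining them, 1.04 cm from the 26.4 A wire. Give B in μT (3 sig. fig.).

Each long wire gives B = μ₀I/(2πd). Distances are d₁ = 0.0104 m and d₂ = 0.0122 m.
B₁ = 5.08×10⁻⁴ T, B₂ = 3.79×10⁻⁴ T.
Between parallel currents the two contributions point in opposite directions, so they subtract. B = |B₁ − B₂| = |5.08×10⁻⁴ − 3.79×10⁻⁴| = 1.29×10⁻⁴ T.

B ≈ 129 μT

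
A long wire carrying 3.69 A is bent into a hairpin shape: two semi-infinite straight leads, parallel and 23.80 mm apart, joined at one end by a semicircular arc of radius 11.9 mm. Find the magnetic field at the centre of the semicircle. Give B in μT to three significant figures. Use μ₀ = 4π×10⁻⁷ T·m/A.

B ≈ 159 μT

The semicircular arc contributes B_arc = μ₀I·π/(4πR) = μ₀I/(4R) = 9.74×10⁻⁵ T.
Each semi-infinite lead is at perpendicular distance R = 0.0119 m from the centre, with the perpendicular foot at its near end, so it contributes μ₀I/(4πR); both point the same way, together 6.20×10⁻⁵ T.
Arc and leads all point the same direction: B = 9.74×10⁻⁵ + 6.20×10⁻⁵ = 1.59×10⁻⁴ T.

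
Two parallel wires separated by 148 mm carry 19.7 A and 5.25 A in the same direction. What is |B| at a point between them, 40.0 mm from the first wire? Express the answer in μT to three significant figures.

Each long wire gives B = μ₀I/(2πd). Distances are d₁ = 0.04 m and d₂ = 0.108 m.
B₁ = 9.85×10⁻⁵ T, B₂ = 9.72×10⁻⁶ T.
Between parallel currents the two contributions point in opposite directions, so they subtract. B = |B₁ − B₂| = |9.85×10⁻⁵ − 9.72×10⁻⁶| = 8.88×10⁻⁵ T.

B ≈ 88.8 μT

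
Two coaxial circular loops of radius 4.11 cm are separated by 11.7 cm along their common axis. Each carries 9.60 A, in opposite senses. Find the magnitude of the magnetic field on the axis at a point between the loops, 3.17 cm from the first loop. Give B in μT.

Each loop contributes B = μ₀IR²/[2(R²+z²)^(3/2)] on the axis, with z measured from that loop.
Loop 1 (z = 0.0317 m): B₁ = 7.29×10⁻⁵ T. Loop 2 (z = 0.0853 m): B₂ = 1.20×10⁻⁵ T.
The fields oppose: B = |B₁ − B₂| = 6.09×10⁻⁵ T.

B ≈ 60.9 μT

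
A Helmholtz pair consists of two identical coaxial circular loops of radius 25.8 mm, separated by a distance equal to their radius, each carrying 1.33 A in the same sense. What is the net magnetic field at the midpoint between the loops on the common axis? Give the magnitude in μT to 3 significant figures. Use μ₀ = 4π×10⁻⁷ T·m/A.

Each loop contributes B = μ₀IR²/[2(R²+z²)^(3/2)] on the axis, with z measured from that loop.
Loop 1 (z = 0.0129 m): B₁ = 2.32×10⁻⁵ T. Loop 2 (z = 0.0129 m): B₂ = 2.32×10⁻⁵ T.
The fields add: B = B₁ + B₂ = 4.64×10⁻⁵ T.

B ≈ 46.4 μT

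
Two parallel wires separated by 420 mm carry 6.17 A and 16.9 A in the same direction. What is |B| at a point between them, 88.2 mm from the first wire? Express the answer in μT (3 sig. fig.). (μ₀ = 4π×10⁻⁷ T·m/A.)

B ≈ 3.80 μT

Each long wire gives B = μ₀I/(2πd). Distances are d₁ = 0.0882 m and d₂ = 0.3318 m.
B₁ = 1.40×10⁻⁵ T, B₂ = 1.02×10⁻⁵ T.
Between parallel currents the two contributions point in opposite directions, so they subtract. B = |B₁ − B₂| = |1.40×10⁻⁵ − 1.02×10⁻⁵| = 3.80×10⁻⁶ T.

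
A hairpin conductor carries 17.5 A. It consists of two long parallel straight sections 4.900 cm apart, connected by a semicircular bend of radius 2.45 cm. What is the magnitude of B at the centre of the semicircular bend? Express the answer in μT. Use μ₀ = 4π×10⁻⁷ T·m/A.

B ≈ 367 μT

The semicircular arc contributes B_arc = μ₀I·π/(4πR) = μ₀I/(4R) = 2.24×10⁻⁴ T.
Each semi-infinite lead is at perpendicular distance R = 0.0245 m from the centre, with the perpendicular foot at its near end, so it contributes μ₀I/(4πR); both point the same way, together 1.43×10⁻⁴ T.
Arc and leads all point the same direction: B = 2.24×10⁻⁴ + 1.43×10⁻⁴ = 3.67×10⁻⁴ T.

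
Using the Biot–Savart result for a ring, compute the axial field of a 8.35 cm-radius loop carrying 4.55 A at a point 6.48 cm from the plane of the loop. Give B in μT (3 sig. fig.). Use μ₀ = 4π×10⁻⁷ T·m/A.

On the axis of a circular loop, B = μ₀IR² / [2(R²+z²)^(3/2)].
R² + z² = (0.0835)² + (0.0648)² = 0.01117 m², and (R²+z²)^(3/2) = 1.18×10⁻³ m³.
B = (4π×10⁻⁷ × 4.55 × 0.006972) / (2 × 1.18×10⁻³) = 1.69×10⁻⁵ T.

B ≈ 16.9 μT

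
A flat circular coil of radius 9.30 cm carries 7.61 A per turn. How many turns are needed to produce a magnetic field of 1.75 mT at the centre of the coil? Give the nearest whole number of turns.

For an N-turn coil, B = Nμ₀I/(2R). A single turn gives B₁ = 5.14×10⁻⁵ T with R = 0.093 m.
N = B/B₁ = 1.75×10⁻³ / 5.14×10⁻⁵ = 34.04.

N = 34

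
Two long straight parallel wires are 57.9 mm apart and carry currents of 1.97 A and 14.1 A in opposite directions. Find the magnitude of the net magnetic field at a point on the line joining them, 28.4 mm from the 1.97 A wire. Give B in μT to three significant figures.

Each long wire gives B = μ₀I/(2πd). Distances are d₁ = 0.0284 m and d₂ = 0.0295 m.
B₁ = 1.39×10⁻⁵ T, B₂ = 9.56×10⁻⁵ T.
Between antiparallel currents both contributions point the same way, so they add. B = B₁ + B₂ = 1.39×10⁻⁵ + 9.56×10⁻⁵ = 1.09×10⁻⁴ T.

B ≈ 109 μT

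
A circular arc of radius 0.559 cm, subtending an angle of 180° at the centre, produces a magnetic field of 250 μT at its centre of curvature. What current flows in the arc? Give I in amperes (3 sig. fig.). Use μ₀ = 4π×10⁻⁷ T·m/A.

For a circular arc, B = μ₀Iφ/(4πR) with φ in radians; here φ = 3.142 rad.
So I = 4πRB/(μ₀φ) = 4π × 0.00559 × 2.50×10⁻⁴ / (4π×10⁻⁷ × 3.142) = 4.45 A.

I ≈ 4.45 A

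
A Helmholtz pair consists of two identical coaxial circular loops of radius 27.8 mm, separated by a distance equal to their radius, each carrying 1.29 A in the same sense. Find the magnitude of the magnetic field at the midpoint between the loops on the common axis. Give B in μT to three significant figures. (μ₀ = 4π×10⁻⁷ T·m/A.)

Each loop contributes B = μ₀IR²/[2(R²+z²)^(3/2)] on the axis, with z measured from that loop.
Loop 1 (z = 0.0139 m): B₁ = 2.09×10⁻⁵ T. Loop 2 (z = 0.0139 m): B₂ = 2.09×10⁻⁵ T.
The fields add: B = B₁ + B₂ = 4.17×10⁻⁵ T.

B ≈ 41.7 μT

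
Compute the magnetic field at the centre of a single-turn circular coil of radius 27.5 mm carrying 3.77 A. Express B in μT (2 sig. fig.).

B ≈ 86 μT

At the centre of a circular loop the Biot–Savart law gives B = μ₀I/(2R).
B = (4π×10⁻⁷ × 3.77) / (2 × 0.0275) = 8.61×10⁻⁵ T.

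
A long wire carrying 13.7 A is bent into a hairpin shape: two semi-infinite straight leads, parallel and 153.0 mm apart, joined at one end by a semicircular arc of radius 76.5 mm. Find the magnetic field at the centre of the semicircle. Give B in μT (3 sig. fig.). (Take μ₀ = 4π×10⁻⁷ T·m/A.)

B ≈ 92.1 μT

The semicircular arc contributes B_arc = μ₀I·π/(4πR) = μ₀I/(4R) = 5.63×10⁻⁵ T.
Each semi-infinite lead is at perpendicular distance R = 0.0765 m from the centre, with the perpendicular foot at its near end, so it contributes μ₀I/(4πR); both point the same way, together 3.58×10⁻⁵ T.
Arc and leads all point the same direction: B = 5.63×10⁻⁵ + 3.58×10⁻⁵ = 9.21×10⁻⁵ T.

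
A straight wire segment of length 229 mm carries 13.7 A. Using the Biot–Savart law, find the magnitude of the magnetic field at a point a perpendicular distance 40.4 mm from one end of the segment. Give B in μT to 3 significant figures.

B ≈ 33.4 μT

For a finite straight segment, B = (μ₀I/4πd)(sinθ₁ + sinθ₂), where θ₁, θ₂ are the angles from the perpendicular to each end.
The perpendicular foot is at one end, so the two end-offsets along the wire are 0 and L = 0.229 m.
sinθ₁ = 0/√(0²+0.0404²) = 0.0000; sinθ₂ = 0.229/√(0.229²+0.0404²) = 0.9848.
B = (4π×10⁻⁷ × 13.7) / (4π × 0.0404) × (0.0000 + 0.9848) = 3.34×10⁻⁵ T.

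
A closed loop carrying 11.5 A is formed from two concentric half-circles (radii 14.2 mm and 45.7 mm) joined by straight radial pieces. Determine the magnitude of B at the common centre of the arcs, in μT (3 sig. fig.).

The radial connectors point toward the centre, so dl × r̂ = 0 and they contribute nothing.
Each semicircle gives μ₀I/(4R): inner arc 2.54×10⁻⁴ T, outer arc 7.91×10⁻⁵ T.
The two arcs carry current in opposite angular senses, so their fields oppose: B = |2.54×10⁻⁴ − 7.91×10⁻⁵| = 1.75×10⁻⁴ T.

B ≈ 175 μT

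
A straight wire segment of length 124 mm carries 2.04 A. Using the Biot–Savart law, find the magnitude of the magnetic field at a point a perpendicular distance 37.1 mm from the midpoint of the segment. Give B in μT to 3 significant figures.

For a finite straight segment, B = (μ₀I/4πd)(sinθ₁ + sinθ₂), where θ₁, θ₂ are the angles from the perpendicular to each end.
The perpendicular from the point meets the wire at its midpoint, so each end is L/2 = 0.062 m away along the wire.
sinθ₁ = 0.062/√(0.062²+0.0371²) = 0.8581; sinθ₂ = 0.062/√(0.062²+0.0371²) = 0.8581.
B = (4π×10⁻⁷ × 2.04) / (4π × 0.0371) × (0.8581 + 0.8581) = 9.44×10⁻⁶ T.

B ≈ 9.44 μT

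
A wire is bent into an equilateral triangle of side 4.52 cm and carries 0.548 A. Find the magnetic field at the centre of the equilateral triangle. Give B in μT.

Each side is a finite straight segment at perpendicular distance d = a/(2 tan(π/3)) = 0.01305 m from the centre, with end-angles ±π/3.
One side contributes B₁ = (μ₀I/4πd)·2 sin(π/3) = 7.27×10⁻⁶ T.
All 3 sides add in the same direction: B = 3 × 7.27×10⁻⁶ = 2.18×10⁻⁵ T.

B ≈ 21.8 μT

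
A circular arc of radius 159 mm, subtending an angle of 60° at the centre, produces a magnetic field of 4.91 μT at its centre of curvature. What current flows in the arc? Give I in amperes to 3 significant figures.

I ≈ 7.46 A

For a circular arc, B = μ₀Iφ/(4πR) with φ in radians; here φ = 1.047 rad.
So I = 4πRB/(μ₀φ) = 4π × 0.159 × 4.91×10⁻⁶ / (4π×10⁻⁷ × 1.047) = 7.46 A.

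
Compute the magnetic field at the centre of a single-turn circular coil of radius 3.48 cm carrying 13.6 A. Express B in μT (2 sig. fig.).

At the centre of a circular loop the Biot–Savart law gives B = μ₀I/(2R).
B = (4π×10⁻⁷ × 13.6) / (2 × 0.0348) = 2.46×10⁻⁴ T.

B ≈ 250 μT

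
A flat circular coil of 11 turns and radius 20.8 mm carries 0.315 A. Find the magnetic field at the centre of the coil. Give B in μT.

For an N-turn flat coil, B = Nμ₀I/(2R) with R = 0.0208 m.
B = 11 × 9.52×10⁻⁶ T = 1.05×10⁻⁴ T.

B ≈ 105 μT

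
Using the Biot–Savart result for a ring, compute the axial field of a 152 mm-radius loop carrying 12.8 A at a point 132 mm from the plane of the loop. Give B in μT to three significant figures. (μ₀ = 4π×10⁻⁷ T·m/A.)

On the axis of a circular loop, B = μ₀IR² / [2(R²+z²)^(3/2)].
R² + z² = (0.152)² + (0.132)² = 0.04053 m², and (R²+z²)^(3/2) = 8.16×10⁻³ m³.
B = (4π×10⁻⁷ × 12.8 × 0.0231) / (2 × 8.16×10⁻³) = 2.28×10⁻⁵ T.

B ≈ 22.8 μT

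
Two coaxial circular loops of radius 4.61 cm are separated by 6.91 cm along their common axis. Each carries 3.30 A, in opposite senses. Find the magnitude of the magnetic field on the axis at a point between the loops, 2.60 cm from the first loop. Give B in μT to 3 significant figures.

B ≈ 12.2 μT

Each loop contributes B = μ₀IR²/[2(R²+z²)^(3/2)] on the axis, with z measured from that loop.
Loop 1 (z = 0.026 m): B₁ = 2.97×10⁻⁵ T. Loop 2 (z = 0.0431 m): B₂ = 1.75×10⁻⁵ T.
The fields oppose: B = |B₁ − B₂| = 1.22×10⁻⁵ T.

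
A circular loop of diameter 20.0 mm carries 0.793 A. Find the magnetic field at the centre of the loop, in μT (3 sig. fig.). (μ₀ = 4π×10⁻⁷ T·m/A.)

B ≈ 49.8 μT

At the centre of a circular loop the Biot–Savart law gives B = μ₀I/(2R) (so R = 0.01 m).
B = (4π×10⁻⁷ × 0.793) / (2 × 0.01) = 4.98×10⁻⁵ T.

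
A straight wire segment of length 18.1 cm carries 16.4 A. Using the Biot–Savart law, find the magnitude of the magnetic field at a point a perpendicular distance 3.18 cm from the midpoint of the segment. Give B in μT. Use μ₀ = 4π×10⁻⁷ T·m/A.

B ≈ 97.3 μT

For a finite straight segment, B = (μ₀I/4πd)(sinθ₁ + sinθ₂), where θ₁, θ₂ are the angles from the perpendicular to each end.
The perpendicular from the point meets the wire at its midpoint, so each end is L/2 = 0.0905 m away along the wire.
sinθ₁ = 0.0905/√(0.0905²+0.0318²) = 0.9435; sinθ₂ = 0.0905/√(0.0905²+0.0318²) = 0.9435.
B = (4π×10⁻⁷ × 16.4) / (4π × 0.0318) × (0.9435 + 0.9435) = 9.73×10⁻⁵ T.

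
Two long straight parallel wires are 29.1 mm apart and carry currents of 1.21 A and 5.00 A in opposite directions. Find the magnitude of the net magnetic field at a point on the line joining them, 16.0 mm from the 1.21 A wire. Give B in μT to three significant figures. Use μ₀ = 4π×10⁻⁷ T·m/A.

Each long wire gives B = μ₀I/(2πd). Distances are d₁ = 0.016 m and d₂ = 0.0131 m.
B₁ = 1.51×10⁻⁵ T, B₂ = 7.63×10⁻⁵ T.
Between antiparallel currents both contributions point the same way, so they add. B = B₁ + B₂ = 1.51×10⁻⁵ + 7.63×10⁻⁵ = 9.15×10⁻⁵ T.

B ≈ 91.5 μT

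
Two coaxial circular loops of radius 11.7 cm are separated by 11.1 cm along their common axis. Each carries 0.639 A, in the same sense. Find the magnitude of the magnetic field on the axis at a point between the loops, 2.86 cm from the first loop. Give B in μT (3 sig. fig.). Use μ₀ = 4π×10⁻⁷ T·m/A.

B ≈ 5.02 μT

Each loop contributes B = μ₀IR²/[2(R²+z²)^(3/2)] on the axis, with z measured from that loop.
Loop 1 (z = 0.0286 m): B₁ = 3.15×10⁻⁶ T. Loop 2 (z = 0.0824 m): B₂ = 1.88×10⁻⁶ T.
The fields add: B = B₁ + B₂ = 5.02×10⁻⁶ T.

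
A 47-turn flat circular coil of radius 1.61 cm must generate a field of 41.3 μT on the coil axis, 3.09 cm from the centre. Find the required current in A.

I ≈ 0.228 A

For an N-turn coil, B = Nμ₀IR²/[2(R²+z²)^(3/2)] with R = 0.0161 m, z = 0.0309 m, so I = 2B(R²+z²)^(3/2)/(Nμ₀R²) = 2 × 4.13×10⁻⁵ × 4.23×10⁻⁵ / (47 × 4π×10⁻⁷ × 0.0002592) = 0.228 A.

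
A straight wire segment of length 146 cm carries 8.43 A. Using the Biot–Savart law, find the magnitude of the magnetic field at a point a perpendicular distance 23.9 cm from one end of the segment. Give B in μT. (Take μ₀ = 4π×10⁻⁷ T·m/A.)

B ≈ 3.48 μT

For a finite straight segment, B = (μ₀I/4πd)(sinθ₁ + sinθ₂), where θ₁, θ₂ are the angles from the perpendicular to each end.
The perpendicular foot is at one end, so the two end-offsets along the wire are 0 and L = 1.46 m.
sinθ₁ = 0/√(0²+0.239²) = 0.0000; sinθ₂ = 1.46/√(1.46²+0.239²) = 0.9869.
B = (4π×10⁻⁷ × 8.43) / (4π × 0.239) × (0.0000 + 0.9869) = 3.48×10⁻⁶ T.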